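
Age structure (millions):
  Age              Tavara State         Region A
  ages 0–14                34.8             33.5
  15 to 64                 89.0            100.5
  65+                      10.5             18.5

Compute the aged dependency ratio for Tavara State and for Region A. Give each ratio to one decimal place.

Tavara State: 10.5 / 89.0 × 100 = 11.8
Region A: 18.5 / 100.5 × 100 = 18.4

Tavara State: 11.8
Region A: 18.4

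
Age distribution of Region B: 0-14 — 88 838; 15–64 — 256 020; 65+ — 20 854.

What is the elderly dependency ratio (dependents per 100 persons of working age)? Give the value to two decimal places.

Old-age dependency ratio: 8.15

Old-age dependency ratio = 20 854 / 256 020 × 100 = 8.15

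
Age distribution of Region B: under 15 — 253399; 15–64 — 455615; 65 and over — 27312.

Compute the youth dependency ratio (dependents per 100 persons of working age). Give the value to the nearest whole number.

Youth dependency ratio: 56

Youth dependency ratio = 253399 / 455615 × 100 = 56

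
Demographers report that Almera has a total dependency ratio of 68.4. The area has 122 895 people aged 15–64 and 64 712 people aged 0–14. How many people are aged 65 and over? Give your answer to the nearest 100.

Aged 65 and over: 19 300

Total dependency ratio = (youth + elderly) / working-age × 100
68.4 = (64 712 + E) / 122 895 × 100
⇒ 19 300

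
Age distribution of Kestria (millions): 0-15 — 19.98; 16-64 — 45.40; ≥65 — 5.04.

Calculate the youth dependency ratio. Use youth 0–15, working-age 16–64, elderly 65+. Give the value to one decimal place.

Youth dependency ratio = 19.98 / 45.40 × 100 = 44.0

Youth dependency ratio: 44.0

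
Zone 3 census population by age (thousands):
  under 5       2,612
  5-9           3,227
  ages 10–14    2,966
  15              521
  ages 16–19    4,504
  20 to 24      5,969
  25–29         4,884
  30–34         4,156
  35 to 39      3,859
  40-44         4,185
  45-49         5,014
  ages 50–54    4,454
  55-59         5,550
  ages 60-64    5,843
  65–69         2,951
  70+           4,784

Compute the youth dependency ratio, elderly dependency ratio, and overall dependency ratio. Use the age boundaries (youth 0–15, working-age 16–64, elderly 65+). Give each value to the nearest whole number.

0–15: 2,612 + 3,227 + 2,966 + 521 = 9,326
16–64: 4,504 + 5,969 + 4,884 + 4,156 + 3,859 + 4,185 + 5,014 + 4,454 + 5,550 + 5,843 = 48,418
65+: 2,951 + 4,784 = 7,735
Youth dependency ratio = 9,326 / 48,418 × 100 = 19
Old-age dependency ratio = 7,735 / 48,418 × 100 = 16
Total dependency ratio = (9,326 + 7,735) / 48,418 × 100 = 17,061 / 48,418 × 100 = 35

Youth dependency ratio: 19
Old-age dependency ratio: 16
Total dependency ratio: 35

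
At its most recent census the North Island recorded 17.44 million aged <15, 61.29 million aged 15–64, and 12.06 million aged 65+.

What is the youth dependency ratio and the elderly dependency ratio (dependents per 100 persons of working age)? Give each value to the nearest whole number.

Youth dependency ratio: 28
Old-age dependency ratio: 20

Youth dependency ratio = 17.44 / 61.29 × 100 = 28
Old-age dependency ratio = 12.06 / 61.29 × 100 = 20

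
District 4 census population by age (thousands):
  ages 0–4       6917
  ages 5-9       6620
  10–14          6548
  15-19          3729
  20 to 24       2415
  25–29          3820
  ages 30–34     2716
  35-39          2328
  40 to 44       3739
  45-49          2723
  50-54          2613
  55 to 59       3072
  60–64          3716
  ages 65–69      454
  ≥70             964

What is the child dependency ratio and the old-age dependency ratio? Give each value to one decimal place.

Youth dependency ratio: 65.1
Old-age dependency ratio: 4.6

0–14: 6917 + 6620 + 6548 = 20085
15–64: 3729 + 2415 + 3820 + 2716 + 2328 + 3739 + 2723 + 2613 + 3072 + 3716 = 30871
65+: 454 + 964 = 1418
Youth dependency ratio = 20085 / 30871 × 100 = 65.1
Old-age dependency ratio = 1418 / 30871 × 100 = 4.6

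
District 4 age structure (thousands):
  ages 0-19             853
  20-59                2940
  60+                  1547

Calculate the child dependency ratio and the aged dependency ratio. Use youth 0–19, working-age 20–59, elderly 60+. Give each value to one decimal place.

Youth dependency ratio = 853 / 2940 × 100 = 29.0
Old-age dependency ratio = 1547 / 2940 × 100 = 52.6

Youth dependency ratio: 29.0
Old-age dependency ratio: 52.6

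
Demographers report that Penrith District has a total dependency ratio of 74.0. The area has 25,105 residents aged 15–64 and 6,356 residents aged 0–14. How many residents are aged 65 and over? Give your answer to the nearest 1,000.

Aged 65 and over: 12,000

Total dependency ratio = (youth + elderly) / working-age × 100
74.0 = (6,356 + E) / 25,105 × 100
⇒ 12,000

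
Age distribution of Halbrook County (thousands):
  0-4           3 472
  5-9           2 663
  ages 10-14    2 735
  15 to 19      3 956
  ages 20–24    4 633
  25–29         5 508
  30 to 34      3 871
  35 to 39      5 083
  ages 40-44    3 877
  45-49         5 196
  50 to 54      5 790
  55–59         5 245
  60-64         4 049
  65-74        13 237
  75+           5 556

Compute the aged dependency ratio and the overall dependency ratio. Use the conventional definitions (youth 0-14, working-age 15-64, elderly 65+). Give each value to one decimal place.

Old-age dependency ratio: 39.8
Total dependency ratio: 58.6

0–14: 3 472 + 2 663 + 2 735 = 8 870
15–64: 3 956 + 4 633 + 5 508 + 3 871 + 5 083 + 3 877 + 5 196 + 5 790 + 5 245 + 4 049 = 47 208
65+: 13 237 + 5 556 = 18 793
Old-age dependency ratio = 18 793 / 47 208 × 100 = 39.8
Total dependency ratio = (8 870 + 18 793) / 47 208 × 100 = 27 663 / 47 208 × 100 = 58.6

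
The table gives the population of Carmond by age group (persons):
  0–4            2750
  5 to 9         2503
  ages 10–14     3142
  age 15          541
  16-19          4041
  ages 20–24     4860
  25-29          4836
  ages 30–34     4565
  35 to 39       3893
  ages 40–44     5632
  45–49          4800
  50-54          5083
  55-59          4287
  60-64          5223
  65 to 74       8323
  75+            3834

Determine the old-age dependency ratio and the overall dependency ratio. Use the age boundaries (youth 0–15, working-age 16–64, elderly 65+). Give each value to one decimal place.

Old-age dependency ratio: 25.7
Total dependency ratio: 44.7

0–15: 2750 + 2503 + 3142 + 541 = 8936
16–64: 4041 + 4860 + 4836 + 4565 + 3893 + 5632 + 4800 + 5083 + 4287 + 5223 = 47220
65+: 8323 + 3834 = 12157
Old-age dependency ratio = 12157 / 47220 × 100 = 25.7
Total dependency ratio = (8936 + 12157) / 47220 × 100 = 21093 / 47220 × 100 = 44.7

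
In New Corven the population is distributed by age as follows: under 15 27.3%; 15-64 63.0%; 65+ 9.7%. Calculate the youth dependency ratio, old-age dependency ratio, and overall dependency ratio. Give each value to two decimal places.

Youth dependency ratio: 43.33
Old-age dependency ratio: 15.40
Total dependency ratio: 58.73

Youth dependency ratio = 27.3 / 63.0 × 100 = 43.33
Old-age dependency ratio = 9.7 / 63.0 × 100 = 15.40
Total dependency ratio = (27.3 + 9.7) / 63.0 × 100 = 37.0 / 63.0 × 100 = 58.73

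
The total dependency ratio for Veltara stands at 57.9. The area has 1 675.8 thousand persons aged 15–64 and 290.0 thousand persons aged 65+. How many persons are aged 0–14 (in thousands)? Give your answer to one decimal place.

Aged 0–14: 680.3

Total dependency ratio = (youth + elderly) / working-age × 100
57.9 = (Y + 290.0) / 1 675.8 × 100
⇒ 680.3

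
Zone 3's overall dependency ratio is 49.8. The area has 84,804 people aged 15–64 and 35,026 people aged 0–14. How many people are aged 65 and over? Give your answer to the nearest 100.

Aged 65 and over: 7,200

Total dependency ratio = (youth + elderly) / working-age × 100
49.8 = (35,026 + E) / 84,804 × 100
⇒ 7,200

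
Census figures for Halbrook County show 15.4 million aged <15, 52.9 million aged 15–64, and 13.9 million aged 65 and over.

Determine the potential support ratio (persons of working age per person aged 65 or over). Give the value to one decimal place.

Potential support ratio = 52.9 / 13.9 = 3.8

Potential support ratio: 3.8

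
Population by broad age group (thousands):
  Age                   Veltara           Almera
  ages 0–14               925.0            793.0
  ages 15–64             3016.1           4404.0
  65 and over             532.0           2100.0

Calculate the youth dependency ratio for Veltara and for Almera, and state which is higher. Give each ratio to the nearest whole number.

Veltara: 31
Almera: 18
Higher: Veltara

Veltara: 925.0 / 3016.1 × 100 = 31
Almera: 793.0 / 4404.0 × 100 = 18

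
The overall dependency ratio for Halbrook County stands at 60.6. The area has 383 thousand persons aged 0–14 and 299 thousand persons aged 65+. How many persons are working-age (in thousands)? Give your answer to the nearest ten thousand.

Working-age: 1 130

Total dependency ratio = (youth + elderly) / working-age × 100
60.6 = (383 + 299) / W × 100
⇒ 1 130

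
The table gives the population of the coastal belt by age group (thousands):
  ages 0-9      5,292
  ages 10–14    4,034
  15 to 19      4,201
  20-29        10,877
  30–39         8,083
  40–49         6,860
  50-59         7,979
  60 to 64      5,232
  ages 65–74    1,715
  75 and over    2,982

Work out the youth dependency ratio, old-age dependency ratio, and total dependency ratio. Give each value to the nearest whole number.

Youth dependency ratio: 22
Old-age dependency ratio: 11
Total dependency ratio: 32

0–14: 5,292 + 4,034 = 9,326
15–64: 4,201 + 10,877 + 8,083 + 6,860 + 7,979 + 5,232 = 43,232
65+: 1,715 + 2,982 = 4,697
Youth dependency ratio = 9,326 / 43,232 × 100 = 22
Old-age dependency ratio = 4,697 / 43,232 × 100 = 11
Total dependency ratio = (9,326 + 4,697) / 43,232 × 100 = 14,023 / 43,232 × 100 = 32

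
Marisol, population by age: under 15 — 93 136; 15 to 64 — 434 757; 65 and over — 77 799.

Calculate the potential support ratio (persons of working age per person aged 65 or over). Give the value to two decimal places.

Potential support ratio: 5.59

Potential support ratio = 434 757 / 77 799 = 5.59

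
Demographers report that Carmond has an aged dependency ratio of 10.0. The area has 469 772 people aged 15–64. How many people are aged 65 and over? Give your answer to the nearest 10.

Old-age dependency ratio = elderly / working-age × 100
10.0 = E / 469 772 × 100
⇒ 46 980

Aged 65 and over: 46 980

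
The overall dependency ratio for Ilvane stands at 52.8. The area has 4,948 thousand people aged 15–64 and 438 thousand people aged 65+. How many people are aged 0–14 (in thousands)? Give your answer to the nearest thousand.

Total dependency ratio = (youth + elderly) / working-age × 100
52.8 = (Y + 438) / 4,948 × 100
⇒ 2,175

Aged 0–14: 2,175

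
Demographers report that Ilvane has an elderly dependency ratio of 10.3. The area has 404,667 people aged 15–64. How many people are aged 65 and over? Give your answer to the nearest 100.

Old-age dependency ratio = elderly / working-age × 100
10.3 = E / 404,667 × 100
⇒ 41,700

Aged 65 and over: 41,700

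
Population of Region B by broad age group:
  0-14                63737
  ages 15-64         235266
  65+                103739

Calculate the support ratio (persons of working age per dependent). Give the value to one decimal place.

Support ratio = 235266 / (63737 + 103739) = 235266 / 167476 = 1.4

Support ratio: 1.4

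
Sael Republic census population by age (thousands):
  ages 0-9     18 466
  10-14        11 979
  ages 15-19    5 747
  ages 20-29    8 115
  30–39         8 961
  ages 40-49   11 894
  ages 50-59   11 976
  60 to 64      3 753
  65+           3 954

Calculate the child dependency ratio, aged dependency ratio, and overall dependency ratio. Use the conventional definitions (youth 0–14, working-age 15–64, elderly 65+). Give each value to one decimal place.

0–14: 18 466 + 11 979 = 30 445
15–64: 5 747 + 8 115 + 8 961 + 11 894 + 11 976 + 3 753 = 50 446
65+: 3 954
Youth dependency ratio = 30 445 / 50 446 × 100 = 60.4
Old-age dependency ratio = 3 954 / 50 446 × 100 = 7.8
Total dependency ratio = (30 445 + 3 954) / 50 446 × 100 = 34 399 / 50 446 × 100 = 68.2

Youth dependency ratio: 60.4
Old-age dependency ratio: 7.8
Total dependency ratio: 68.2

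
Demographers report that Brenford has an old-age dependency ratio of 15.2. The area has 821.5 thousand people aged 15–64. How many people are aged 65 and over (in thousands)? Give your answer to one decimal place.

Old-age dependency ratio = elderly / working-age × 100
15.2 = E / 821.5 × 100
⇒ 124.9

Aged 65 and over: 124.9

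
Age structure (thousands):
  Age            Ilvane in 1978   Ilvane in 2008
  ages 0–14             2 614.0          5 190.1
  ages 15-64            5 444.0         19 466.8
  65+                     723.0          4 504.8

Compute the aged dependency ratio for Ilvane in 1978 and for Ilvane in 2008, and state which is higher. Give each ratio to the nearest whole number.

Ilvane in 1978: 723.0 / 5 444.0 × 100 = 13
Ilvane in 2008: 4 504.8 / 19 466.8 × 100 = 23

Ilvane in 1978: 13
Ilvane in 2008: 23
Higher: Ilvane in 2008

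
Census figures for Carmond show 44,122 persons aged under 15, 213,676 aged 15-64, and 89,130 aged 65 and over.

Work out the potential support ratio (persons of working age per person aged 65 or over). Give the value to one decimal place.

Potential support ratio = 213,676 / 89,130 = 2.4

Potential support ratio: 2.4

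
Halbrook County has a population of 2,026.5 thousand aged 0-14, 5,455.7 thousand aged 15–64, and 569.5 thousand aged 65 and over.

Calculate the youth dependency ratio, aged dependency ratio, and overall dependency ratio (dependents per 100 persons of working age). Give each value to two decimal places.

Youth dependency ratio = 2,026.5 / 5,455.7 × 100 = 37.14
Old-age dependency ratio = 569.5 / 5,455.7 × 100 = 10.44
Total dependency ratio = (2,026.5 + 569.5) / 5,455.7 × 100 = 2,596.0 / 5,455.7 × 100 = 47.58

Youth dependency ratio: 37.14
Old-age dependency ratio: 10.44
Total dependency ratio: 47.58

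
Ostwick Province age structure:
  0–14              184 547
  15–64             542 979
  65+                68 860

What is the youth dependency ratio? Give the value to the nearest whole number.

Youth dependency ratio = 184 547 / 542 979 × 100 = 34

Youth dependency ratio: 34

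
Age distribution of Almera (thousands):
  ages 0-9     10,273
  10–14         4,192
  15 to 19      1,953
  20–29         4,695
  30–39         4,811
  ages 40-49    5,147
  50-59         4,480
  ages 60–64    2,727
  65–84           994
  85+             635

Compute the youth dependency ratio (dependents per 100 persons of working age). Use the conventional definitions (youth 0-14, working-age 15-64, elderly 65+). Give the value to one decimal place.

0–14: 10,273 + 4,192 = 14,465
15–64: 1,953 + 4,695 + 4,811 + 5,147 + 4,480 + 2,727 = 23,813
65+: 994 + 635 = 1,629
Youth dependency ratio = 14,465 / 23,813 × 100 = 60.7

Youth dependency ratio: 60.7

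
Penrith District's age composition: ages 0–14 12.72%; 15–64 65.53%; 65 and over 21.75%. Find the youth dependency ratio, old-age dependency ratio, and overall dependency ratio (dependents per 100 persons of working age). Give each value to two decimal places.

Youth dependency ratio: 19.41
Old-age dependency ratio: 33.19
Total dependency ratio: 52.60

Youth dependency ratio = 12.72 / 65.53 × 100 = 19.41
Old-age dependency ratio = 21.75 / 65.53 × 100 = 33.19
Total dependency ratio = (12.72 + 21.75) / 65.53 × 100 = 34.47 / 65.53 × 100 = 52.60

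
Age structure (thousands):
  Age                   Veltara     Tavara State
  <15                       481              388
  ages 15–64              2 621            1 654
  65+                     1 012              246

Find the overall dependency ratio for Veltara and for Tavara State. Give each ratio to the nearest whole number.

Veltara: 57
Tavara State: 38

Veltara: (481 + 1 012) / 2 621 × 100 = 1 493 / 2 621 × 100 = 57
Tavara State: (388 + 246) / 1 654 × 100 = 634 / 1 654 × 100 = 38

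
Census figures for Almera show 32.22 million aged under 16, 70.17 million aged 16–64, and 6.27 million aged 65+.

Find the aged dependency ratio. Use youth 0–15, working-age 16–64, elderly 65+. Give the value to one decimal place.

Old-age dependency ratio = 6.27 / 70.17 × 100 = 8.9

Old-age dependency ratio: 8.9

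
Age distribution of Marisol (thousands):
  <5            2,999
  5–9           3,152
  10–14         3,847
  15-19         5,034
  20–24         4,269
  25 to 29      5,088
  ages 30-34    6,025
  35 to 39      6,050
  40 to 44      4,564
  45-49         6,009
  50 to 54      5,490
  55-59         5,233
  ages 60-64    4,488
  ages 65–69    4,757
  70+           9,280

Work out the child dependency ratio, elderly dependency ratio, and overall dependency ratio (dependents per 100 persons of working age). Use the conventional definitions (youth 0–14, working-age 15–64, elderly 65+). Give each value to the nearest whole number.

Youth dependency ratio: 19
Old-age dependency ratio: 27
Total dependency ratio: 46

0–14: 2,999 + 3,152 + 3,847 = 9,998
15–64: 5,034 + 4,269 + 5,088 + 6,025 + 6,050 + 4,564 + 6,009 + 5,490 + 5,233 + 4,488 = 52,250
65+: 4,757 + 9,280 = 14,037
Youth dependency ratio = 9,998 / 52,250 × 100 = 19
Old-age dependency ratio = 14,037 / 52,250 × 100 = 27
Total dependency ratio = (9,998 + 14,037) / 52,250 × 100 = 24,035 / 52,250 × 100 = 46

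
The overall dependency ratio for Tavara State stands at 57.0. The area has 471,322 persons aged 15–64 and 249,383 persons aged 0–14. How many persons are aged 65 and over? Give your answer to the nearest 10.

Aged 65 and over: 19,270

Total dependency ratio = (youth + elderly) / working-age × 100
57.0 = (249,383 + E) / 471,322 × 100
⇒ 19,270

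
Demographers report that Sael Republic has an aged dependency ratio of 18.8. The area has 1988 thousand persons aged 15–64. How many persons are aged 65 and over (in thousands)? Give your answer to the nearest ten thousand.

Aged 65 and over: 370

Old-age dependency ratio = elderly / working-age × 100
18.8 = E / 1988 × 100
⇒ 370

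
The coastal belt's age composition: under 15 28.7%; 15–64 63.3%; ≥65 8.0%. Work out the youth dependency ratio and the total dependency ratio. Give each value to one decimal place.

Youth dependency ratio: 45.3
Total dependency ratio: 58.0

Youth dependency ratio = 28.7 / 63.3 × 100 = 45.3
Total dependency ratio = (28.7 + 8.0) / 63.3 × 100 = 36.7 / 63.3 × 100 = 58.0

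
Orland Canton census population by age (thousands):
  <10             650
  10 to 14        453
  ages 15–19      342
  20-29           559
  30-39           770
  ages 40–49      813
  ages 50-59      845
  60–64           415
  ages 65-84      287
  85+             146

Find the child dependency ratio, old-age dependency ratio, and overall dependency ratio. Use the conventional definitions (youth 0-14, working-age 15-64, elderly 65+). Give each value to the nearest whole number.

0–14: 650 + 453 = 1 103
15–64: 342 + 559 + 770 + 813 + 845 + 415 = 3 744
65+: 287 + 146 = 433
Youth dependency ratio = 1 103 / 3 744 × 100 = 29
Old-age dependency ratio = 433 / 3 744 × 100 = 12
Total dependency ratio = (1 103 + 433) / 3 744 × 100 = 1 536 / 3 744 × 100 = 41

Youth dependency ratio: 29
Old-age dependency ratio: 12
Total dependency ratio: 41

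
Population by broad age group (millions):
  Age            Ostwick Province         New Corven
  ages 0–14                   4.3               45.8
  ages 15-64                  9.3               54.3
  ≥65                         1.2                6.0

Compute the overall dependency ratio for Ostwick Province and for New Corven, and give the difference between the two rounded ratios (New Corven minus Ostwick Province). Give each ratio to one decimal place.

Ostwick Province: 59.1
New Corven: 95.4
Difference: +36.3

Ostwick Province: (4.3 + 1.2) / 9.3 × 100 = 5.5 / 9.3 × 100 = 59.1
New Corven: (45.8 + 6.0) / 54.3 × 100 = 51.8 / 54.3 × 100 = 95.4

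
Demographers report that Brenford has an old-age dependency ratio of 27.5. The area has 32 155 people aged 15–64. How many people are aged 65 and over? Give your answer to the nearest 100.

Aged 65 and over: 8 800

Old-age dependency ratio = elderly / working-age × 100
27.5 = E / 32 155 × 100
⇒ 8 800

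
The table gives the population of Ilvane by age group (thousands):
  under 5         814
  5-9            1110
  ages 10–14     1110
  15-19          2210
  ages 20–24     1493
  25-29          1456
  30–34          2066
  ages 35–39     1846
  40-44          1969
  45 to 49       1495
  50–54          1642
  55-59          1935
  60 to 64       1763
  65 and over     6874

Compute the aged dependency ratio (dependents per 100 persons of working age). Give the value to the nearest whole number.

Old-age dependency ratio: 38

0–14: 814 + 1110 + 1110 = 3034
15–64: 2210 + 1493 + 1456 + 2066 + 1846 + 1969 + 1495 + 1642 + 1935 + 1763 = 17875
65+: 6874
Old-age dependency ratio = 6874 / 17875 × 100 = 38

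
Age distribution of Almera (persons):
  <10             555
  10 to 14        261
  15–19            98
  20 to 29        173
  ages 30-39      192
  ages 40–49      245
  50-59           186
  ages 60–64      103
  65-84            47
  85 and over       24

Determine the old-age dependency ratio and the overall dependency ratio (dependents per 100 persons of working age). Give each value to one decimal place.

0–14: 555 + 261 = 816
15–64: 98 + 173 + 192 + 245 + 186 + 103 = 997
65+: 47 + 24 = 71
Old-age dependency ratio = 71 / 997 × 100 = 7.1
Total dependency ratio = (816 + 71) / 997 × 100 = 887 / 997 × 100 = 89.0

Old-age dependency ratio: 7.1
Total dependency ratio: 89.0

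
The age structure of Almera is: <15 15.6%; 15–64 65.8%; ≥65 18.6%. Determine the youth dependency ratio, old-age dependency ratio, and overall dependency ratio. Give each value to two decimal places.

Youth dependency ratio: 23.71
Old-age dependency ratio: 28.27
Total dependency ratio: 51.98

Youth dependency ratio = 15.6 / 65.8 × 100 = 23.71
Old-age dependency ratio = 18.6 / 65.8 × 100 = 28.27
Total dependency ratio = (15.6 + 18.6) / 65.8 × 100 = 34.2 / 65.8 × 100 = 51.98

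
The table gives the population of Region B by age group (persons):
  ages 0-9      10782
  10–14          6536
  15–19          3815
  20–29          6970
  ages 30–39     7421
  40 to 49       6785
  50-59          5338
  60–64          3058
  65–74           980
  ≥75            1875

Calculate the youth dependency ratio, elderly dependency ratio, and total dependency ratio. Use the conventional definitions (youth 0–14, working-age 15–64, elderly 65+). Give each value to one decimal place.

Youth dependency ratio: 51.9
Old-age dependency ratio: 8.6
Total dependency ratio: 60.4

0–14: 10782 + 6536 = 17318
15–64: 3815 + 6970 + 7421 + 6785 + 5338 + 3058 = 33387
65+: 980 + 1875 = 2855
Youth dependency ratio = 17318 / 33387 × 100 = 51.9
Old-age dependency ratio = 2855 / 33387 × 100 = 8.6
Total dependency ratio = (17318 + 2855) / 33387 × 100 = 20173 / 33387 × 100 = 60.4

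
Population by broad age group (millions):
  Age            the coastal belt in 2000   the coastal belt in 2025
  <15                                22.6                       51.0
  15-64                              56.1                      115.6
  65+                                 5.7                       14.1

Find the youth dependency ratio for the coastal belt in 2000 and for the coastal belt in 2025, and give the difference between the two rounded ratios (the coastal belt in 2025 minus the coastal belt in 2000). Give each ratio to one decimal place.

the coastal belt in 2000: 40.3
the coastal belt in 2025: 44.1
Difference: +3.8

the coastal belt in 2000: 22.6 / 56.1 × 100 = 40.3
the coastal belt in 2025: 51.0 / 115.6 × 100 = 44.1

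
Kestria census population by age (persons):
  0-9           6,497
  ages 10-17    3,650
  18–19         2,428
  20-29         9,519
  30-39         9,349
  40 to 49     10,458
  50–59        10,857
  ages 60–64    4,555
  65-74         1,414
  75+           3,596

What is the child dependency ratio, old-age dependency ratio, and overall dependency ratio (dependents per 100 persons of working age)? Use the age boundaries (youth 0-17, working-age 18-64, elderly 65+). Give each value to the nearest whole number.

0–17: 6,497 + 3,650 = 10,147
18–64: 2,428 + 9,519 + 9,349 + 10,458 + 10,857 + 4,555 = 47,166
65+: 1,414 + 3,596 = 5,010
Youth dependency ratio = 10,147 / 47,166 × 100 = 22
Old-age dependency ratio = 5,010 / 47,166 × 100 = 11
Total dependency ratio = (10,147 + 5,010) / 47,166 × 100 = 15,157 / 47,166 × 100 = 32

Youth dependency ratio: 22
Old-age dependency ratio: 11
Total dependency ratio: 32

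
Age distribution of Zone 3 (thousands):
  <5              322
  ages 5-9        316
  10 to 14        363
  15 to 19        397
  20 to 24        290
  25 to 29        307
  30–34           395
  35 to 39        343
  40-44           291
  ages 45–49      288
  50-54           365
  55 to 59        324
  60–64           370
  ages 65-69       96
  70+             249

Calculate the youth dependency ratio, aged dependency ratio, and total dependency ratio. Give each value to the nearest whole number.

Youth dependency ratio: 30
Old-age dependency ratio: 10
Total dependency ratio: 40

0–14: 322 + 316 + 363 = 1,001
15–64: 397 + 290 + 307 + 395 + 343 + 291 + 288 + 365 + 324 + 370 = 3,370
65+: 96 + 249 = 345
Youth dependency ratio = 1,001 / 3,370 × 100 = 30
Old-age dependency ratio = 345 / 3,370 × 100 = 10
Total dependency ratio = (1,001 + 345) / 3,370 × 100 = 1,346 / 3,370 × 100 = 40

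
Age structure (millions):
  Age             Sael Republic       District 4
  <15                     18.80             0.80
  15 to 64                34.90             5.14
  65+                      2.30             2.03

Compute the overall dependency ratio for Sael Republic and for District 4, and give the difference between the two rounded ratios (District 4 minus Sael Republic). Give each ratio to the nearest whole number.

Sael Republic: (18.80 + 2.30) / 34.90 × 100 = 21.10 / 34.90 × 100 = 60
District 4: (0.80 + 2.03) / 5.14 × 100 = 2.83 / 5.14 × 100 = 55

Sael Republic: 60
District 4: 55
Difference: -5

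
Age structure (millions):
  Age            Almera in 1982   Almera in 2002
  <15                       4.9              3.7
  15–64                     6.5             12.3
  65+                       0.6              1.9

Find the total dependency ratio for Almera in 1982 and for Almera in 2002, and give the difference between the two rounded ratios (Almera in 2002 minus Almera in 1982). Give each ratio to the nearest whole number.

Almera in 1982: 85
Almera in 2002: 46
Difference: -39

Almera in 1982: (4.9 + 0.6) / 6.5 × 100 = 5.5 / 6.5 × 100 = 85
Almera in 2002: (3.7 + 1.9) / 12.3 × 100 = 5.6 / 12.3 × 100 = 46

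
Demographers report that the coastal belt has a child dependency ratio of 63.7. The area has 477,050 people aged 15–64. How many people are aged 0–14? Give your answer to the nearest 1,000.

Youth dependency ratio = youth / working-age × 100
63.7 = Y / 477,050 × 100
⇒ 304,000

Aged 0–14: 304,000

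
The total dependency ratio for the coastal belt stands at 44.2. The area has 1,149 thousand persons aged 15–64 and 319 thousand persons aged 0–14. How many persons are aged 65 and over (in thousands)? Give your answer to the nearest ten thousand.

Total dependency ratio = (youth + elderly) / working-age × 100
44.2 = (319 + E) / 1,149 × 100
⇒ 190

Aged 65 and over: 190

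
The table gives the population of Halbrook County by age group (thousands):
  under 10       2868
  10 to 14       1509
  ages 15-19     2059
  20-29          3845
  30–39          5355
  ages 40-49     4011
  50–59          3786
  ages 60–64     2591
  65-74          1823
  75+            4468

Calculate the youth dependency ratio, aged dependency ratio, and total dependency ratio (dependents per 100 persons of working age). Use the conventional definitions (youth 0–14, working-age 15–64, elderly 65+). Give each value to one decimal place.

Youth dependency ratio: 20.2
Old-age dependency ratio: 29.1
Total dependency ratio: 49.3

0–14: 2868 + 1509 = 4377
15–64: 2059 + 3845 + 5355 + 4011 + 3786 + 2591 = 21647
65+: 1823 + 4468 = 6291
Youth dependency ratio = 4377 / 21647 × 100 = 20.2
Old-age dependency ratio = 6291 / 21647 × 100 = 29.1
Total dependency ratio = (4377 + 6291) / 21647 × 100 = 10668 / 21647 × 100 = 49.3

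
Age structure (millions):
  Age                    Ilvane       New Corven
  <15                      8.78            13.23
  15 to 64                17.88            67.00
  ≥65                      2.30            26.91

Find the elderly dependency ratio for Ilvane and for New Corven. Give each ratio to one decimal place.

Ilvane: 12.9
New Corven: 40.2

Ilvane: 2.30 / 17.88 × 100 = 12.9
New Corven: 26.91 / 67.00 × 100 = 40.2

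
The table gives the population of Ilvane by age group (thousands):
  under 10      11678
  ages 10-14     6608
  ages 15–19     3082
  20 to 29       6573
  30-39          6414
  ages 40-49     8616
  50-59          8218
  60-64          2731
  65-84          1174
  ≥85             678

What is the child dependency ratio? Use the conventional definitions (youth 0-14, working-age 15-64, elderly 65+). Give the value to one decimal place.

0–14: 11678 + 6608 = 18286
15–64: 3082 + 6573 + 6414 + 8616 + 8218 + 2731 = 35634
65+: 1174 + 678 = 1852
Youth dependency ratio = 18286 / 35634 × 100 = 51.3

Youth dependency ratio: 51.3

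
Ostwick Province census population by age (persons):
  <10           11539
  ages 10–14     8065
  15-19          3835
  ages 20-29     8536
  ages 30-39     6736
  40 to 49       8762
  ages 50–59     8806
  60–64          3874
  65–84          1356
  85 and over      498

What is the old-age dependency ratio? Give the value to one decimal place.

Old-age dependency ratio: 4.6

0–14: 11539 + 8065 = 19604
15–64: 3835 + 8536 + 6736 + 8762 + 8806 + 3874 = 40549
65+: 1356 + 498 = 1854
Old-age dependency ratio = 1854 / 40549 × 100 = 4.6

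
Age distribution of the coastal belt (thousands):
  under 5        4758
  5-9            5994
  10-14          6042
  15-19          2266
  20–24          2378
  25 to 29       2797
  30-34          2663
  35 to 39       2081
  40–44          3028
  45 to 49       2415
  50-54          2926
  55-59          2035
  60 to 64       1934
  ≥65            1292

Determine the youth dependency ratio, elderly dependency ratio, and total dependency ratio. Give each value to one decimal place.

0–14: 4758 + 5994 + 6042 = 16794
15–64: 2266 + 2378 + 2797 + 2663 + 2081 + 3028 + 2415 + 2926 + 2035 + 1934 = 24523
65+: 1292
Youth dependency ratio = 16794 / 24523 × 100 = 68.5
Old-age dependency ratio = 1292 / 24523 × 100 = 5.3
Total dependency ratio = (16794 + 1292) / 24523 × 100 = 18086 / 24523 × 100 = 73.8

Youth dependency ratio: 68.5
Old-age dependency ratio: 5.3
Total dependency ratio: 73.8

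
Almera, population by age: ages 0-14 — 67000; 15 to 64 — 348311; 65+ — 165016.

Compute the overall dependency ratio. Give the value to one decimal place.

Total dependency ratio: 66.6

Total dependency ratio = (67000 + 165016) / 348311 × 100 = 232016 / 348311 × 100 = 66.6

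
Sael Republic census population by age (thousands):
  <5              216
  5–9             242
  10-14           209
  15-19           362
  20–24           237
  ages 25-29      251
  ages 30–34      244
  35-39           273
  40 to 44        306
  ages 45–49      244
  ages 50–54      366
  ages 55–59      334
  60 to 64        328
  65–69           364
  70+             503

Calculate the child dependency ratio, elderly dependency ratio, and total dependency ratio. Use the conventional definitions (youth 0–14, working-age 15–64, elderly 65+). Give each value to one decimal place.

0–14: 216 + 242 + 209 = 667
15–64: 362 + 237 + 251 + 244 + 273 + 306 + 244 + 366 + 334 + 328 = 2 945
65+: 364 + 503 = 867
Youth dependency ratio = 667 / 2 945 × 100 = 22.6
Old-age dependency ratio = 867 / 2 945 × 100 = 29.4
Total dependency ratio = (667 + 867) / 2 945 × 100 = 1 534 / 2 945 × 100 = 52.1

Youth dependency ratio: 22.6
Old-age dependency ratio: 29.4
Total dependency ratio: 52.1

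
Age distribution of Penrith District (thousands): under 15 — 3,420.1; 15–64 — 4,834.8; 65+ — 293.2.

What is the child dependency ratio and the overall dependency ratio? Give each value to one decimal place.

Youth dependency ratio: 70.7
Total dependency ratio: 76.8

Youth dependency ratio = 3,420.1 / 4,834.8 × 100 = 70.7
Total dependency ratio = (3,420.1 + 293.2) / 4,834.8 × 100 = 3,713.3 / 4,834.8 × 100 = 76.8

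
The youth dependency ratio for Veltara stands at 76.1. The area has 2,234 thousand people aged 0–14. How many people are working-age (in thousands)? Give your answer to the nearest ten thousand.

Youth dependency ratio = youth / working-age × 100
76.1 = 2,234 / W × 100
⇒ 2,940

Working-age: 2,940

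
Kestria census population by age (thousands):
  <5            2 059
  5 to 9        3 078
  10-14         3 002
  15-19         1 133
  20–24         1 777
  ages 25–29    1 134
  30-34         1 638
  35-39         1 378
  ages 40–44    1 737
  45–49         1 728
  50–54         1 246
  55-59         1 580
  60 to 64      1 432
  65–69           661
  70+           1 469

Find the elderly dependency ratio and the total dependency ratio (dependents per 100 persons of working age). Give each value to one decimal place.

Old-age dependency ratio: 14.4
Total dependency ratio: 69.5

0–14: 2 059 + 3 078 + 3 002 = 8 139
15–64: 1 133 + 1 777 + 1 134 + 1 638 + 1 378 + 1 737 + 1 728 + 1 246 + 1 580 + 1 432 = 14 783
65+: 661 + 1 469 = 2 130
Old-age dependency ratio = 2 130 / 14 783 × 100 = 14.4
Total dependency ratio = (8 139 + 2 130) / 14 783 × 100 = 10 269 / 14 783 × 100 = 69.5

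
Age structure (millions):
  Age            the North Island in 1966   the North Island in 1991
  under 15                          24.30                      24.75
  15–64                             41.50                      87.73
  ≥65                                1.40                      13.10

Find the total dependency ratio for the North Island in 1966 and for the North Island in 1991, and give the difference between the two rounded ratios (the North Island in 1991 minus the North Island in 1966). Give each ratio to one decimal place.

the North Island in 1966: 61.9
the North Island in 1991: 43.1
Difference: -18.8

the North Island in 1966: (24.30 + 1.40) / 41.50 × 100 = 25.70 / 41.50 × 100 = 61.9
the North Island in 1991: (24.75 + 13.10) / 87.73 × 100 = 37.85 / 87.73 × 100 = 43.1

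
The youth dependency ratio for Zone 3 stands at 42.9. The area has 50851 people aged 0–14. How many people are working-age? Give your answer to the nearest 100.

Youth dependency ratio = youth / working-age × 100
42.9 = 50851 / W × 100
⇒ 118500

Working-age: 118500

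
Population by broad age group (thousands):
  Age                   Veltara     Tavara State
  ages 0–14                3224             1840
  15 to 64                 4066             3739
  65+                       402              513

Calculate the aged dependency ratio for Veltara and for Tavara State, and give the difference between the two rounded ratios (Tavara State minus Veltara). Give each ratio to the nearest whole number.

Veltara: 10
Tavara State: 14
Difference: +4

Veltara: 402 / 4066 × 100 = 10
Tavara State: 513 / 3739 × 100 = 14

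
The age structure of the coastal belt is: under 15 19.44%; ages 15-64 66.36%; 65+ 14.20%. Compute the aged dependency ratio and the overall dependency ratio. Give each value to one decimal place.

Old-age dependency ratio = 14.20 / 66.36 × 100 = 21.4
Total dependency ratio = (19.44 + 14.20) / 66.36 × 100 = 33.64 / 66.36 × 100 = 50.7

Old-age dependency ratio: 21.4
Total dependency ratio: 50.7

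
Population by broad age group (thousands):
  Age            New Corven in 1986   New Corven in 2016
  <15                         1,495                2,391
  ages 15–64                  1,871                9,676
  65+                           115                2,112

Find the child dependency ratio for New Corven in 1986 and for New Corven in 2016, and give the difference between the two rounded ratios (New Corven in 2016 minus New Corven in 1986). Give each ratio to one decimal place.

New Corven in 1986: 1,495 / 1,871 × 100 = 79.9
New Corven in 2016: 2,391 / 9,676 × 100 = 24.7

New Corven in 1986: 79.9
New Corven in 2016: 24.7
Difference: -55.2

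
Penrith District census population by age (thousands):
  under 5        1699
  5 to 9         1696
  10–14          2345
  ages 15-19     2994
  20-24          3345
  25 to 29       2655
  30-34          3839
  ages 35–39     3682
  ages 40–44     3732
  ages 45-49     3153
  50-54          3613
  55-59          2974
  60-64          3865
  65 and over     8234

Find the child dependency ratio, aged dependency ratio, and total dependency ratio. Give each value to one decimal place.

0–14: 1699 + 1696 + 2345 = 5740
15–64: 2994 + 3345 + 2655 + 3839 + 3682 + 3732 + 3153 + 3613 + 2974 + 3865 = 33852
65+: 8234
Youth dependency ratio = 5740 / 33852 × 100 = 17.0
Old-age dependency ratio = 8234 / 33852 × 100 = 24.3
Total dependency ratio = (5740 + 8234) / 33852 × 100 = 13974 / 33852 × 100 = 41.3

Youth dependency ratio: 17.0
Old-age dependency ratio: 24.3
Total dependency ratio: 41.3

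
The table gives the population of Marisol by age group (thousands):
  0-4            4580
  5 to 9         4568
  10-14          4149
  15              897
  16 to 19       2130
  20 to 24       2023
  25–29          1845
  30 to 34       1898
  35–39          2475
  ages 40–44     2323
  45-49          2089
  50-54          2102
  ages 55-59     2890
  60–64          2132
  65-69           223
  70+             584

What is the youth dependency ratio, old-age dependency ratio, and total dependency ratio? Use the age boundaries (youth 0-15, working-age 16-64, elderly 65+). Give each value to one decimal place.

Youth dependency ratio: 64.8
Old-age dependency ratio: 3.7
Total dependency ratio: 68.5

0–15: 4580 + 4568 + 4149 + 897 = 14194
16–64: 2130 + 2023 + 1845 + 1898 + 2475 + 2323 + 2089 + 2102 + 2890 + 2132 = 21907
65+: 223 + 584 = 807
Youth dependency ratio = 14194 / 21907 × 100 = 64.8
Old-age dependency ratio = 807 / 21907 × 100 = 3.7
Total dependency ratio = (14194 + 807) / 21907 × 100 = 15001 / 21907 × 100 = 68.5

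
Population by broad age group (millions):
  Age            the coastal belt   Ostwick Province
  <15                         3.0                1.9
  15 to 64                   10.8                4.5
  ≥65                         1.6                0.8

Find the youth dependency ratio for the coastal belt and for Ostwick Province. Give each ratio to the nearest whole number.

the coastal belt: 28
Ostwick Province: 42

the coastal belt: 3.0 / 10.8 × 100 = 28
Ostwick Province: 1.9 / 4.5 × 100 = 42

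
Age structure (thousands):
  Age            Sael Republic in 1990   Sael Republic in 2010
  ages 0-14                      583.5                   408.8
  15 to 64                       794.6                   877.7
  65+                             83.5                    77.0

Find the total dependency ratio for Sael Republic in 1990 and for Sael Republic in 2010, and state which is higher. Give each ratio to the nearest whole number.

Sael Republic in 1990: (583.5 + 83.5) / 794.6 × 100 = 667.0 / 794.6 × 100 = 84
Sael Republic in 2010: (408.8 + 77.0) / 877.7 × 100 = 485.8 / 877.7 × 100 = 55

Sael Republic in 1990: 84
Sael Republic in 2010: 55
Higher: Sael Republic in 1990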